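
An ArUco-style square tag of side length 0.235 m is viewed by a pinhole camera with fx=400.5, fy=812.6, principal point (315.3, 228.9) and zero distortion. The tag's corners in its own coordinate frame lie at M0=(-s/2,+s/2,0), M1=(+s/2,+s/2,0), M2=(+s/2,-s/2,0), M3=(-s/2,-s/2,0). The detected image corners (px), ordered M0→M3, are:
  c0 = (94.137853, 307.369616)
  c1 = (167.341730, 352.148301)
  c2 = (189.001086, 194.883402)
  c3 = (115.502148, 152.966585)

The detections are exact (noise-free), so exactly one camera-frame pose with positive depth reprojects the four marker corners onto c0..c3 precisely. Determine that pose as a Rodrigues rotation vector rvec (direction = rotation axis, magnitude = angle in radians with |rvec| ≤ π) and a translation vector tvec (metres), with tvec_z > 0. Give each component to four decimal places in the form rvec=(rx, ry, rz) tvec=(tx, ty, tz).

rvec=(-0.0186, 0.0893, 0.2700) tvec=(-0.5135, 0.0330, 1.1811)

Intrinsics K: fx=400.5, fy=812.6, cx=315.3, cy=228.9
Marker side s = 0.235 m; corners in marker frame (Z=0):
  M0 = (-0.1175, +0.1175, 0)
  M1 = (+0.1175, +0.1175, 0)
  M2 = (+0.1175, -0.1175, 0)
  M3 = (-0.1175, -0.1175, 0)
Detected image corners:
  c0 = (94.137853, 307.369616) px
  c1 = (167.341730, 352.148301) px
  c2 = (189.001086, 194.883402) px
  c3 = (115.502148, 152.966585) px
Planar DLT: solve 8×8 A·h = b for H (H[2,2]=1):
  H  [+301.28751 -92.29298 +141.17214]
  H  [+165.14940 +661.71759 +251.59765]
  H  [-0.07666 -0.00536 +1.00000]
B = K⁻¹H; ‖b₁‖=0.846633, ‖b₂‖=0.846633; λ = 2/(‖b₁‖+‖b₂‖) = 1.181149, sign → tz>0 ⇒ λ=+1.181149
r₁ = λ·B[:,0] = (+0.95983,+0.26556,-0.09054); r₂ = λ·B[:,1] = (-0.26720,+0.96362,-0.00634)
r₃ = r₁×r₂ = (+0.08557,+0.03027,+0.99587); SVD([r₁ r₂ r₃]) → R = UVᵀ:
  R  [+0.95983 -0.26720 +0.08557]
  R  [+0.26556 +0.96362 +0.03027]
  R  [-0.09054 -0.00634 +0.99587]
t = (-0.51354, +0.03299, +1.18115) m
tr R = 2.919326; θ = arccos((tr R − 1)/2) = 0.284994 rad = 16.329°
axis k = ((R−Rᵀ)₃₂, (R−Rᵀ)₁₃, (R−Rᵀ)₂₁) / (2 sinθ) = (-0.065106, +0.313191, +0.947456)
rvec = θ·k = (-0.018555, +0.089258, +0.270020)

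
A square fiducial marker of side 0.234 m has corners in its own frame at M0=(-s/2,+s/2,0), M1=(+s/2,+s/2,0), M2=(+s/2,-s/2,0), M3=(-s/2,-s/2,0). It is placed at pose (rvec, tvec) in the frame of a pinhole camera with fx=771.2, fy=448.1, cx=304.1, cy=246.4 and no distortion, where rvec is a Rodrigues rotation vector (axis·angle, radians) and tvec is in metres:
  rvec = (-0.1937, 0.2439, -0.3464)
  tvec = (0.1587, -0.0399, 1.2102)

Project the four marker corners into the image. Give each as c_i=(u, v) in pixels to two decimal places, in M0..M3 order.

Intrinsics K: fx=771.2, fy=448.1, cx=304.1, cy=246.4
Marker side s = 0.234 m; corners in marker frame (Z=0):
  M0 = (-0.1170, +0.1170, 0)
  M1 = (+0.1170, +0.1170, 0)
  M2 = (+0.1170, -0.1170, 0)
  M3 = (-0.1170, -0.1170, 0)
rvec = (-0.1937, 0.2439, -0.3464), |rvec| = θ = 0.46583 rad = 26.690°
Rodrigues: sinθ=0.44917, 1−cosθ=0.10655; R = I + sinθ·[k]× + (1−cosθ)·[k]×²:
    [+0.91187 +0.31081 +0.26812]
    [-0.35720 +0.92266 +0.14529]
    [-0.20223 -0.22826 +0.95237]
t = (0.1587, -0.0399, 1.2102) m
M0: Pc = R·M0+t = (+0.08838, +0.10984, +1.20715); u = 771.2·(+0.08838)/1.20715 + 304.1 = 360.5596, v = 448.1·(+0.10984)/1.20715 + 246.4 = 287.1744
M1: Pc = R·M1+t = (+0.30175, +0.02626, +1.15983); u = 771.2·(+0.30175)/1.15983 + 304.1 = 504.7429, v = 448.1·(+0.02626)/1.15983 + 246.4 = 256.5447
M2: Pc = R·M2+t = (+0.22902, -0.18964, +1.21325); u = 771.2·(+0.22902)/1.21325 + 304.1 = 449.6794, v = 448.1·(-0.18964)/1.21325 + 246.4 = 176.3569
M3: Pc = R·M3+t = (+0.01565, -0.10606, +1.26057); u = 771.2·(+0.01565)/1.26057 + 304.1 = 313.6723, v = 448.1·(-0.10606)/1.26057 + 246.4 = 208.6990

c0=(360.56, 287.17) c1=(504.74, 256.54) c2=(449.68, 176.36) c3=(313.67, 208.70)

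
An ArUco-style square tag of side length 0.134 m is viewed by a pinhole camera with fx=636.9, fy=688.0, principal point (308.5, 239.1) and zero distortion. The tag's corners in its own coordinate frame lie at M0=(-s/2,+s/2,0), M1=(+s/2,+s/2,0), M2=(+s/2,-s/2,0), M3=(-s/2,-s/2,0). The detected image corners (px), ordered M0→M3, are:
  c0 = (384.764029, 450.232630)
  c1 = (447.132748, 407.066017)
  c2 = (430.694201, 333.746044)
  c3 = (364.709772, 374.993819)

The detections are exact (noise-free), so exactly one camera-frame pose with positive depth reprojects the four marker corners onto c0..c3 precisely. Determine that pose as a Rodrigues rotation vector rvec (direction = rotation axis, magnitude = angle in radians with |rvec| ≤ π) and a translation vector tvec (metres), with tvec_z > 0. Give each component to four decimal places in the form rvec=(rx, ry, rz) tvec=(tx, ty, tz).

rvec=(0.2647, -0.4605, -0.3534) tvec=(0.1614, 0.2297, 1.0350)

Intrinsics K: fx=636.9, fy=688.0, cx=308.5, cy=239.1
Marker side s = 0.134 m; corners in marker frame (Z=0):
  M0 = (-0.0670, +0.0670, 0)
  M1 = (+0.0670, +0.0670, 0)
  M2 = (+0.0670, -0.0670, 0)
  M3 = (-0.0670, -0.0670, 0)
Detected image corners:
  c0 = (384.764029, 450.232630) px
  c1 = (447.132748, 407.066017) px
  c2 = (430.694201, 333.746044) px
  c3 = (364.709772, 374.993819) px
Planar DLT: solve 8×8 A·h = b for H (H[2,2]=1):
  H  [+629.84084 +263.89276 +407.81661]
  H  [-169.62633 +677.38598 +391.76743]
  H  [+0.37165 +0.31478 +1.00000]
B = K⁻¹H; ‖b₁‖=0.966228, ‖b₂‖=0.966228; λ = 2/(‖b₁‖+‖b₂‖) = 1.034953, sign → tz>0 ⇒ λ=+1.034953
r₁ = λ·B[:,0] = (+0.83717,-0.38884,+0.38464); r₂ = λ·B[:,1] = (+0.27102,+0.90577,+0.32579)
r₃ = r₁×r₂ = (-0.47507,-0.16849,+0.86367); SVD([r₁ r₂ r₃]) → R = UVᵀ:
  R  [+0.83717 +0.27102 -0.47507]
  R  [-0.38884 +0.90577 -0.16849]
  R  [+0.38464 +0.32579 +0.86367]
t = (+0.16139, +0.22966, +1.03495) m
tr R = 2.606603; θ = arccos((tr R − 1)/2) = 0.637978 rad = 36.553°
axis k = ((R−Rᵀ)₃₂, (R−Rᵀ)₁₃, (R−Rᵀ)₂₁) / (2 sinθ) = (+0.414962, -0.721750, -0.553971)
rvec = θ·k = (+0.264736, -0.460461, -0.353421)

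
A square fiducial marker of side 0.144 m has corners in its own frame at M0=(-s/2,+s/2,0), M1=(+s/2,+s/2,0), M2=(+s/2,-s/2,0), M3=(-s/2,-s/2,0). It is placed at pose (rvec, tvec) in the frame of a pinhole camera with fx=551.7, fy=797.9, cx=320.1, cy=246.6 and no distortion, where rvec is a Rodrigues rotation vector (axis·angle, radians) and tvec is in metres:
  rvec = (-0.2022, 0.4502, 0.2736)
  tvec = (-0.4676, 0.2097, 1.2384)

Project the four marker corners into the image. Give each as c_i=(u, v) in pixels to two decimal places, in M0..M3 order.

c0=(78.82, 412.41) c1=(123.09, 442.11) c2=(146.01, 349.84) c3=(101.23, 325.28)

Intrinsics K: fx=551.7, fy=797.9, cx=320.1, cy=246.6
Marker side s = 0.144 m; corners in marker frame (Z=0):
  M0 = (-0.0720, +0.0720, 0)
  M1 = (+0.0720, +0.0720, 0)
  M2 = (+0.0720, -0.0720, 0)
  M3 = (-0.0720, -0.0720, 0)
rvec = (-0.2022, 0.4502, 0.2736), |rvec| = θ = 0.56429 rad = 32.331°
Rodrigues: sinθ=0.53482, 1−cosθ=0.15503; R = I + sinθ·[k]× + (1−cosθ)·[k]×²:
    [+0.86487 -0.30363 +0.39975]
    [+0.21499 +0.94365 +0.25161]
    [-0.45362 -0.13167 +0.88141]
t = (-0.4676, 0.2097, 1.2384) m
M0: Pc = R·M0+t = (-0.55173, +0.26216, +1.26158); u = 551.7·(-0.55173)/1.26158 + 320.1 = 78.8227, v = 797.9·(+0.26216)/1.26158 + 246.6 = 412.4081
M1: Pc = R·M1+t = (-0.42719, +0.29312, +1.19626); u = 551.7·(-0.42719)/1.19626 + 320.1 = 123.0851, v = 797.9·(+0.29312)/1.19626 + 246.6 = 442.1111
M2: Pc = R·M2+t = (-0.38347, +0.15724, +1.21522); u = 551.7·(-0.38347)/1.21522 + 320.1 = 146.0087, v = 797.9·(+0.15724)/1.21522 + 246.6 = 349.8398
M3: Pc = R·M3+t = (-0.50801, +0.12628, +1.28054); u = 551.7·(-0.50801)/1.28054 + 320.1 = 101.2324, v = 797.9·(+0.12628)/1.28054 + 246.6 = 325.2834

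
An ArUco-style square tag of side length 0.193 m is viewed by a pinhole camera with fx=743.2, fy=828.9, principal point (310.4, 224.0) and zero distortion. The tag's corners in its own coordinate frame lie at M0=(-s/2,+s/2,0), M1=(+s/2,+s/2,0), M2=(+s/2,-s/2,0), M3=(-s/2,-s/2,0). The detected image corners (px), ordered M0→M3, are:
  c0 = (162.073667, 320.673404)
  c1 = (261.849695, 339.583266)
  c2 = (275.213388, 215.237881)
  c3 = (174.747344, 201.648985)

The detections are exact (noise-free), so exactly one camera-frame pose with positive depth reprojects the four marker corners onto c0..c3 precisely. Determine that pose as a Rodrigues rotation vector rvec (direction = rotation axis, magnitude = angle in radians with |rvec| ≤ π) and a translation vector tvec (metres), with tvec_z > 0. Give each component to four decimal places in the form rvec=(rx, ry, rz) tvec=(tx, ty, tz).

Intrinsics K: fx=743.2, fy=828.9, cx=310.4, cy=224.0
Marker side s = 0.193 m; corners in marker frame (Z=0):
  M0 = (-0.0965, +0.0965, 0)
  M1 = (+0.0965, +0.0965, 0)
  M2 = (+0.0965, -0.0965, 0)
  M3 = (-0.0965, -0.0965, 0)
Detected image corners:
  c0 = (162.073667, 320.673404) px
  c1 = (261.849695, 339.583266) px
  c2 = (275.213388, 215.237881) px
  c3 = (174.747344, 201.648985) px
Planar DLT: solve 8×8 A·h = b for H (H[2,2]=1):
  H  [+469.08330 -66.07328 +217.36869]
  H  [+22.96971 +631.84316 +269.14367]
  H  [-0.22739 +0.00614 +1.00000]
B = K⁻¹H; ‖b₁‖=0.766112, ‖b₂‖=0.766112; λ = 2/(‖b₁‖+‖b₂‖) = 1.305292, sign → tz>0 ⇒ λ=+1.305292
r₁ = λ·B[:,0] = (+0.94782,+0.11638,-0.29681); r₂ = λ·B[:,1] = (-0.11939,+0.99281,+0.00802)
r₃ = r₁×r₂ = (+0.29561,+0.02784,+0.95490); SVD([r₁ r₂ r₃]) → R = UVᵀ:
  R  [+0.94782 -0.11939 +0.29561]
  R  [+0.11638 +0.99281 +0.02784]
  R  [-0.29681 +0.00802 +0.95490]
t = (-0.16339, +0.07109, +1.30529) m
tr R = 2.895538; θ = arccos((tr R − 1)/2) = 0.324629 rad = 18.600°
axis k = ((R−Rᵀ)₃₂, (R−Rᵀ)₁₃, (R−Rᵀ)₂₁) / (2 sinθ) = (-0.031072, +0.928671, +0.369600)
rvec = θ·k = (-0.010087, +0.301474, +0.119983)

rvec=(-0.0101, 0.3015, 0.1200) tvec=(-0.1634, 0.0711, 1.3053)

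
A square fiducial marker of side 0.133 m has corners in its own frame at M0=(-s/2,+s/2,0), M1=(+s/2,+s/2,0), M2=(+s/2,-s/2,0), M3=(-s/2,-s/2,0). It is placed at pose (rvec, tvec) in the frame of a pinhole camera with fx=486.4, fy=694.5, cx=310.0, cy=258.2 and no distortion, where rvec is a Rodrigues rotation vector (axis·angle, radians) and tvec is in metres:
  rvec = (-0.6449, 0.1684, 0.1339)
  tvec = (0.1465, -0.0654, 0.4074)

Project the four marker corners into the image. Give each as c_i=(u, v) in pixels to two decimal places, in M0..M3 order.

Intrinsics K: fx=486.4, fy=694.5, cx=310.0, cy=258.2
Marker side s = 0.133 m; corners in marker frame (Z=0):
  M0 = (-0.0665, +0.0665, 0)
  M1 = (+0.0665, +0.0665, 0)
  M2 = (+0.0665, -0.0665, 0)
  M3 = (-0.0665, -0.0665, 0)
rvec = (-0.6449, 0.1684, 0.1339), |rvec| = θ = 0.67984 rad = 38.952°
Rodrigues: sinθ=0.62867, 1−cosθ=0.22233; R = I + sinθ·[k]× + (1−cosθ)·[k]×²:
    [+0.97773 -0.17606 +0.11419]
    [+0.07158 +0.79131 +0.60721]
    [-0.19726 -0.58551 +0.78630]
t = (0.1465, -0.0654, 0.4074) m
M0: Pc = R·M0+t = (+0.06977, -0.01754, +0.38158); u = 486.4·(+0.06977)/0.38158 + 310.0 = 398.9387, v = 694.5·(-0.01754)/0.38158 + 258.2 = 226.2804
M1: Pc = R·M1+t = (+0.19981, -0.00802, +0.35535); u = 486.4·(+0.19981)/0.35535 + 310.0 = 583.5032, v = 694.5·(-0.00802)/0.35535 + 258.2 = 242.5303
M2: Pc = R·M2+t = (+0.22323, -0.11326, +0.43322); u = 486.4·(+0.22323)/0.43322 + 310.0 = 560.6306, v = 694.5·(-0.11326)/0.43322 + 258.2 = 76.6273
M3: Pc = R·M3+t = (+0.09319, -0.12278, +0.45945); u = 486.4·(+0.09319)/0.45945 + 310.0 = 408.6541, v = 694.5·(-0.12278)/0.45945 + 258.2 = 72.6051

c0=(398.94, 226.28) c1=(583.50, 242.53) c2=(560.63, 76.63) c3=(408.65, 72.61)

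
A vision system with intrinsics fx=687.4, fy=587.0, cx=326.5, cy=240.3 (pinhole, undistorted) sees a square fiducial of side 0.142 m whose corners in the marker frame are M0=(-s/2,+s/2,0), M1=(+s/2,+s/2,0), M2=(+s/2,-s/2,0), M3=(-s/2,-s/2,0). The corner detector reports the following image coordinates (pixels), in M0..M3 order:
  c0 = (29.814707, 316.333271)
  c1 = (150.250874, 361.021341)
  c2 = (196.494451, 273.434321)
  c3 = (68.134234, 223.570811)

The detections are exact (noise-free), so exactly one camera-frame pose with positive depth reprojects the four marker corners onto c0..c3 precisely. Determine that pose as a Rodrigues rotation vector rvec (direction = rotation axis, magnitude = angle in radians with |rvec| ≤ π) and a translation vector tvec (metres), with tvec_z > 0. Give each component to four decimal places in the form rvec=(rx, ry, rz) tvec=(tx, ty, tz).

rvec=(0.3918, -0.0198, 0.4548) tvec=(-0.2296, 0.0688, 0.7324)

Intrinsics K: fx=687.4, fy=587.0, cx=326.5, cy=240.3
Marker side s = 0.142 m; corners in marker frame (Z=0):
  M0 = (-0.0710, +0.0710, 0)
  M1 = (+0.0710, +0.0710, 0)
  M2 = (+0.0710, -0.0710, 0)
  M3 = (-0.0710, -0.0710, 0)
Detected image corners:
  c0 = (29.814707, 316.333271) px
  c1 = (150.250874, 361.021341) px
  c2 = (196.494451, 273.434321) px
  c3 = (68.134234, 223.570811) px
Planar DLT: solve 8×8 A·h = b for H (H[2,2]=1):
  H  [+891.00512 -242.75064 +111.06051]
  H  [+374.39720 +780.86144 +295.42275]
  H  [+0.14344 +0.49734 +1.00000]
B = K⁻¹H; ‖b₁‖=1.365309, ‖b₂‖=1.365309; λ = 2/(‖b₁‖+‖b₂‖) = 0.732435, sign → tz>0 ⇒ λ=+0.732435
r₁ = λ·B[:,0] = (+0.89948,+0.42415,+0.10506); r₂ = λ·B[:,1] = (-0.43167,+0.82521,+0.36427)
r₃ = r₁×r₂ = (+0.06781,-0.37300,+0.92535); SVD([r₁ r₂ r₃]) → R = UVᵀ:
  R  [+0.89948 -0.43167 +0.06781]
  R  [+0.42415 +0.82521 -0.37300]
  R  [+0.10506 +0.36427 +0.92535]
t = (-0.22955, +0.06878, +0.73243) m
tr R = 2.650034; θ = arccos((tr R − 1)/2) = 0.600564 rad = 34.410°
axis k = ((R−Rᵀ)₃₂, (R−Rᵀ)₁₃, (R−Rᵀ)₂₁) / (2 sinθ) = (+0.652327, -0.032961, +0.757220)
rvec = θ·k = (+0.391765, -0.019795, +0.454760)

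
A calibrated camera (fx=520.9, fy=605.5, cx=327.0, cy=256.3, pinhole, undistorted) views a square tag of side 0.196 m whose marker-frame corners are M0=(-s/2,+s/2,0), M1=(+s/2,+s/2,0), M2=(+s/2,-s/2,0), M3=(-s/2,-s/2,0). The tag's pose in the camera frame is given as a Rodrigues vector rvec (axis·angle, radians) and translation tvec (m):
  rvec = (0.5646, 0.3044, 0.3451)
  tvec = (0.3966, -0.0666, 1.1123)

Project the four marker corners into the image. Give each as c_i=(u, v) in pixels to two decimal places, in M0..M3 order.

c0=(452.48, 241.96) c1=(536.25, 282.55) c2=(581.53, 195.02) c3=(487.58, 153.20)

Intrinsics K: fx=520.9, fy=605.5, cx=327.0, cy=256.3
Marker side s = 0.196 m; corners in marker frame (Z=0):
  M0 = (-0.0980, +0.0980, 0)
  M1 = (+0.0980, +0.0980, 0)
  M2 = (+0.0980, -0.0980, 0)
  M3 = (-0.0980, -0.0980, 0)
rvec = (0.5646, 0.3044, 0.3451), |rvec| = θ = 0.72837 rad = 41.733°
Rodrigues: sinθ=0.66566, 1−cosθ=0.25374; R = I + sinθ·[k]× + (1−cosθ)·[k]×²:
    [+0.89872 -0.23319 +0.37138]
    [+0.39758 +0.79058 -0.46574]
    [-0.18500 +0.56623 +0.80322]
t = (0.3966, -0.0666, 1.1123) m
M0: Pc = R·M0+t = (+0.28567, -0.02809, +1.18592); u = 520.9·(+0.28567)/1.18592 + 327.0 = 452.4782, v = 605.5·(-0.02809)/1.18592 + 256.3 = 241.9596
M1: Pc = R·M1+t = (+0.46182, +0.04984, +1.14966); u = 520.9·(+0.46182)/1.14966 + 327.0 = 536.2473, v = 605.5·(+0.04984)/1.14966 + 256.3 = 282.5495
M2: Pc = R·M2+t = (+0.50753, -0.10511, +1.03868); u = 520.9·(+0.50753)/1.03868 + 327.0 = 581.5258, v = 605.5·(-0.10511)/1.03868 + 256.3 = 195.0241
M3: Pc = R·M3+t = (+0.33138, -0.18304, +1.07494); u = 520.9·(+0.33138)/1.07494 + 327.0 = 487.5806, v = 605.5·(-0.18304)/1.07494 + 256.3 = 153.1960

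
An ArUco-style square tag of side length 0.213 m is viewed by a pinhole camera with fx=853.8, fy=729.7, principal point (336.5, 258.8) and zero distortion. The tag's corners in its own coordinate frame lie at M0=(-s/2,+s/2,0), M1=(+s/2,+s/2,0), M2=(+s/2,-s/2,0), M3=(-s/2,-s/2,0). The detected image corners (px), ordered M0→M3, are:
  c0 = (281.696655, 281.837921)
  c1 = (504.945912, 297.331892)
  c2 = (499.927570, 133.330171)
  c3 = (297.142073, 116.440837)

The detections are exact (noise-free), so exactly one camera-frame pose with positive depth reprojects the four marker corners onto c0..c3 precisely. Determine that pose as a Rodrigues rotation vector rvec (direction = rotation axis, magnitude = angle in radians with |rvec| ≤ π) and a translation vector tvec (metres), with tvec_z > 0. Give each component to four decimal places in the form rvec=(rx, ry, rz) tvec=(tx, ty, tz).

Intrinsics K: fx=853.8, fy=729.7, cx=336.5, cy=258.8
Marker side s = 0.213 m; corners in marker frame (Z=0):
  M0 = (-0.1065, +0.1065, 0)
  M1 = (+0.1065, +0.1065, 0)
  M2 = (+0.1065, -0.1065, 0)
  M3 = (-0.1065, -0.1065, 0)
Detected image corners:
  c0 = (281.696655, 281.837921) px
  c1 = (504.945912, 297.331892) px
  c2 = (499.927570, 133.330171) px
  c3 = (297.142073, 116.440837) px
Planar DLT: solve 8×8 A·h = b for H (H[2,2]=1):
  H  [+1031.00824 -201.80369 +397.00453]
  H  [+93.56349 +680.16682 +203.37006]
  H  [+0.08391 -0.44896 +1.00000]
B = K⁻¹H; ‖b₁‖=1.181584, ‖b₂‖=1.181584; λ = 2/(‖b₁‖+‖b₂‖) = 0.846322, sign → tz>0 ⇒ λ=+0.846322
r₁ = λ·B[:,0] = (+0.99399,+0.08333,+0.07102); r₂ = λ·B[:,1] = (-0.05028,+0.92363,-0.37997)
r₃ = r₁×r₂ = (-0.09726,+0.37411,+0.92227); SVD([r₁ r₂ r₃]) → R = UVᵀ:
  R  [+0.99399 -0.05028 -0.09726]
  R  [+0.08333 +0.92363 +0.37411]
  R  [+0.07102 -0.37997 +0.92227]
t = (+0.05997, -0.06429, +0.84632) m
tr R = 2.839892; θ = arccos((tr R − 1)/2) = 0.402854 rad = 23.082°
axis k = ((R−Rᵀ)₃₂, (R−Rᵀ)₁₃, (R−Rᵀ)₂₁) / (2 sinθ) = (-0.961720, -0.214610, +0.170406)
rvec = θ·k = (-0.387433, -0.086456, +0.068649)

rvec=(-0.3874, -0.0865, 0.0686) tvec=(0.0600, -0.0643, 0.8463)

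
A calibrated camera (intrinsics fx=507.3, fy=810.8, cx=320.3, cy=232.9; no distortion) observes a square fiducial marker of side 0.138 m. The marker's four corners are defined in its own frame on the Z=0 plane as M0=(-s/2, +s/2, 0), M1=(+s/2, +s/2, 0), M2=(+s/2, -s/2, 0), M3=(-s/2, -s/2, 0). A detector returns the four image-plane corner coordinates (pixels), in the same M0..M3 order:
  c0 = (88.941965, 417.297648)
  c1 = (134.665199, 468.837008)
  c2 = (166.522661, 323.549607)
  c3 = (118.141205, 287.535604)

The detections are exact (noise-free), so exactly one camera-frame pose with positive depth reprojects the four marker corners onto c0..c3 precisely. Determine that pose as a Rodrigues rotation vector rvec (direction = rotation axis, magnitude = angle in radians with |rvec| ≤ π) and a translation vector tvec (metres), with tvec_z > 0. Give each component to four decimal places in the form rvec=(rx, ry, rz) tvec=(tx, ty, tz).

Intrinsics K: fx=507.3, fy=810.8, cx=320.3, cy=232.9
Marker side s = 0.138 m; corners in marker frame (Z=0):
  M0 = (-0.0690, +0.0690, 0)
  M1 = (+0.0690, +0.0690, 0)
  M2 = (+0.0690, -0.0690, 0)
  M3 = (-0.0690, -0.0690, 0)
Detected image corners:
  c0 = (88.941965, 417.297648) px
  c1 = (134.665199, 468.837008) px
  c2 = (166.522661, 323.549607) px
  c3 = (118.141205, 287.535604) px
Planar DLT: solve 8×8 A·h = b for H (H[2,2]=1):
  H  [+241.14692 -233.48121 +125.89775]
  H  [+22.61724 +955.84821 +372.64050]
  H  [-0.78603 -0.10060 +1.00000]
B = K⁻¹H; ‖b₁‖=1.275255, ‖b₂‖=1.275255; λ = 2/(‖b₁‖+‖b₂‖) = 0.784157, sign → tz>0 ⇒ λ=+0.784157
r₁ = λ·B[:,0] = (+0.76192,+0.19892,-0.61637); r₂ = λ·B[:,1] = (-0.31109,+0.94710,-0.07889)
r₃ = r₁×r₂ = (+0.56807,+0.25186,+0.78349); SVD([r₁ r₂ r₃]) → R = UVᵀ:
  R  [+0.76192 -0.31109 +0.56807]
  R  [+0.19892 +0.94710 +0.25186]
  R  [-0.61637 -0.07889 +0.78349]
t = (-0.30050, +0.13515, +0.78416) m
tr R = 2.492511; θ = arccos((tr R − 1)/2) = 0.728377 rad = 41.733°
axis k = ((R−Rᵀ)₃₂, (R−Rᵀ)₁₃, (R−Rᵀ)₂₁) / (2 sinθ) = (-0.248435, +0.889675, +0.383092)
rvec = θ·k = (-0.180954, +0.648019, +0.279035)

rvec=(-0.1810, 0.6480, 0.2790) tvec=(-0.3005, 0.1351, 0.7842)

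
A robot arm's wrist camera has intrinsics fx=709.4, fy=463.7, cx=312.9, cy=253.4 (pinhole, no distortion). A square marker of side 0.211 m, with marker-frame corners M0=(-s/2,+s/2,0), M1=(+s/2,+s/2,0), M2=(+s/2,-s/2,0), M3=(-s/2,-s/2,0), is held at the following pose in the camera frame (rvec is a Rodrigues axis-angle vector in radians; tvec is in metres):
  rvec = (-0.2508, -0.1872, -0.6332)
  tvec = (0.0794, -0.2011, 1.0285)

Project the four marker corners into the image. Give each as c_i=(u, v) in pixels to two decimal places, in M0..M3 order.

Intrinsics K: fx=709.4, fy=463.7, cx=312.9, cy=253.4
Marker side s = 0.211 m; corners in marker frame (Z=0):
  M0 = (-0.1055, +0.1055, 0)
  M1 = (+0.1055, +0.1055, 0)
  M2 = (+0.1055, -0.1055, 0)
  M3 = (-0.1055, -0.1055, 0)
rvec = (-0.2508, -0.1872, -0.6332), |rvec| = θ = 0.70632 rad = 40.469°
Rodrigues: sinθ=0.64904, 1−cosθ=0.23924; R = I + sinθ·[k]× + (1−cosθ)·[k]×²:
    [+0.79092 +0.60436 -0.09586]
    [-0.55933 +0.77756 +0.28730]
    [+0.24818 -0.17362 +0.95303]
t = (0.0794, -0.2011, 1.0285) m
M0: Pc = R·M0+t = (+0.05972, -0.06006, +0.98400); u = 709.4·(+0.05972)/0.98400 + 312.9 = 355.9529, v = 463.7·(-0.06006)/0.98400 + 253.4 = 225.0985
M1: Pc = R·M1+t = (+0.22660, -0.17808, +1.03637); u = 709.4·(+0.22660)/1.03637 + 312.9 = 468.0110, v = 463.7·(-0.17808)/1.03637 + 253.4 = 173.7232
M2: Pc = R·M2+t = (+0.09908, -0.34214, +1.07300); u = 709.4·(+0.09908)/1.07300 + 312.9 = 378.4067, v = 463.7·(-0.34214)/1.07300 + 253.4 = 105.5420
M3: Pc = R·M3+t = (-0.06780, -0.22412, +1.02063); u = 709.4·(-0.06780)/1.02063 + 312.9 = 265.7733, v = 463.7·(-0.22412)/1.02063 + 253.4 = 151.5752

c0=(355.95, 225.10) c1=(468.01, 173.72) c2=(378.41, 105.54) c3=(265.77, 151.58)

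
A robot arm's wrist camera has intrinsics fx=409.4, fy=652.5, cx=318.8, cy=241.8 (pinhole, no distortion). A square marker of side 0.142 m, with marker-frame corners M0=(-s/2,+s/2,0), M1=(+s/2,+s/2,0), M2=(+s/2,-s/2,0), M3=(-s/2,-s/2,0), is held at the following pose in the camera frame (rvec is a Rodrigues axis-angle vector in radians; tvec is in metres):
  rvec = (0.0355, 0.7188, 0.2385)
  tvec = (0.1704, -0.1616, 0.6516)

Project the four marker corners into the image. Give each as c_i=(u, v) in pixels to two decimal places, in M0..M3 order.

Intrinsics K: fx=409.4, fy=652.5, cx=318.8, cy=241.8
Marker side s = 0.142 m; corners in marker frame (Z=0):
  M0 = (-0.0710, +0.0710, 0)
  M1 = (+0.0710, +0.0710, 0)
  M2 = (+0.0710, -0.0710, 0)
  M3 = (-0.0710, -0.0710, 0)
rvec = (0.0355, 0.7188, 0.2385), |rvec| = θ = 0.75817 rad = 43.440°
Rodrigues: sinθ=0.68759, 1−cosθ=0.27390; R = I + sinθ·[k]× + (1−cosθ)·[k]×²:
    [+0.72670 -0.20414 +0.65592]
    [+0.22846 +0.97229 +0.04949]
    [-0.64785 +0.11388 +0.75320]
t = (0.1704, -0.1616, 0.6516) m
M0: Pc = R·M0+t = (+0.10431, -0.10879, +0.70568); u = 409.4·(+0.10431)/0.70568 + 318.8 = 379.3154, v = 652.5·(-0.10879)/0.70568 + 241.8 = 141.2111
M1: Pc = R·M1+t = (+0.20750, -0.07635, +0.61369); u = 409.4·(+0.20750)/0.61369 + 318.8 = 457.2273, v = 652.5·(-0.07635)/0.61369 + 241.8 = 160.6250
M2: Pc = R·M2+t = (+0.23649, -0.21441, +0.59752); u = 409.4·(+0.23649)/0.59752 + 318.8 = 480.8354, v = 652.5·(-0.21441)/0.59752 + 241.8 = 7.6573
M3: Pc = R·M3+t = (+0.13330, -0.24685, +0.68951); u = 409.4·(+0.13330)/0.68951 + 318.8 = 397.9463, v = 652.5·(-0.24685)/0.68951 + 241.8 = 8.1973

c0=(379.32, 141.21) c1=(457.23, 160.63) c2=(480.84, 7.66) c3=(397.95, 8.20)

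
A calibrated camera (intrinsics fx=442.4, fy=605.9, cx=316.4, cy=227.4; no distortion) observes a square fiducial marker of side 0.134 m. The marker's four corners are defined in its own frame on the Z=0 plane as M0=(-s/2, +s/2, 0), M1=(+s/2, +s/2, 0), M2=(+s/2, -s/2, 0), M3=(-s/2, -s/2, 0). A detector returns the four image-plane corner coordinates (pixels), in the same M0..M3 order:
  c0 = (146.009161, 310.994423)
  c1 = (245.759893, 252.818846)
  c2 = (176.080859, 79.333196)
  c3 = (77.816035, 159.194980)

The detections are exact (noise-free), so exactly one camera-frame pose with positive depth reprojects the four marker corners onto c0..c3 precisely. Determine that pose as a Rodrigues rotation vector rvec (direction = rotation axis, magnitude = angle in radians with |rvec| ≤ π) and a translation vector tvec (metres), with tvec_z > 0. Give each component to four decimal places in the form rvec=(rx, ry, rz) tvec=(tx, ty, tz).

Intrinsics K: fx=442.4, fy=605.9, cx=316.4, cy=227.4
Marker side s = 0.134 m; corners in marker frame (Z=0):
  M0 = (-0.0670, +0.0670, 0)
  M1 = (+0.0670, +0.0670, 0)
  M2 = (+0.0670, -0.0670, 0)
  M3 = (-0.0670, -0.0670, 0)
Detected image corners:
  c0 = (146.009161, 310.994423) px
  c1 = (245.759893, 252.818846) px
  c2 = (176.080859, 79.333196) px
  c3 = (77.816035, 159.194980) px
Planar DLT: solve 8×8 A·h = b for H (H[2,2]=1):
  H  [+609.12442 +586.52043 +159.78260]
  H  [-674.06284 +1299.31952 +204.88898]
  H  [-0.80479 +0.44835 +1.00000]
B = K⁻¹H; ‖b₁‖=2.261978, ‖b₂‖=2.261978; λ = 2/(‖b₁‖+‖b₂‖) = 0.442091, sign → tz>0 ⇒ λ=+0.442091
r₁ = λ·B[:,0] = (+0.86316,-0.35829,-0.35579); r₂ = λ·B[:,1] = (+0.44435,+0.87365,+0.19821)
r₃ = r₁×r₂ = (+0.23982,-0.32918,+0.91330); SVD([r₁ r₂ r₃]) → R = UVᵀ:
  R  [+0.86316 +0.44435 +0.23982]
  R  [-0.35829 +0.87365 -0.32918]
  R  [-0.35579 +0.19821 +0.91330]
t = (-0.15651, -0.01643, +0.44209) m
tr R = 2.650111; θ = arccos((tr R − 1)/2) = 0.600496 rad = 34.406°
axis k = ((R−Rᵀ)₃₂, (R−Rᵀ)₁₃, (R−Rᵀ)₂₁) / (2 sinθ) = (+0.466678, +0.527038, -0.710241)
rvec = θ·k = (+0.280238, +0.316484, -0.426497)

rvec=(0.2802, 0.3165, -0.4265) tvec=(-0.1565, -0.0164, 0.4421)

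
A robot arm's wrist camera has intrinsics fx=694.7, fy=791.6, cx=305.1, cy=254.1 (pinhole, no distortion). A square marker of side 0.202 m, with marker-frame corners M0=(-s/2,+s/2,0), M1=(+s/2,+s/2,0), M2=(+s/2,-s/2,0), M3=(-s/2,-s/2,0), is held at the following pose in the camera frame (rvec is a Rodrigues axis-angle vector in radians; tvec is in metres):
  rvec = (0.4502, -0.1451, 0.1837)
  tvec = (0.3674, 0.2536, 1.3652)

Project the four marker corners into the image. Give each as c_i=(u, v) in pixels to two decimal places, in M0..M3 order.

Intrinsics K: fx=694.7, fy=791.6, cx=305.1, cy=254.1
Marker side s = 0.202 m; corners in marker frame (Z=0):
  M0 = (-0.1010, +0.1010, 0)
  M1 = (+0.1010, +0.1010, 0)
  M2 = (+0.1010, -0.1010, 0)
  M3 = (-0.1010, -0.1010, 0)
rvec = (0.4502, -0.1451, 0.1837), |rvec| = θ = 0.50742 rad = 29.073°
Rodrigues: sinθ=0.48593, 1−cosθ=0.12600; R = I + sinθ·[k]× + (1−cosθ)·[k]×²:
    [+0.97318 -0.20788 -0.09848]
    [+0.14395 +0.88430 -0.44417]
    [+0.17942 +0.41808 +0.89051]
t = (0.3674, 0.2536, 1.3652) m
M0: Pc = R·M0+t = (+0.24811, +0.32838, +1.38930); u = 694.7·(+0.24811)/1.38930 + 305.1 = 429.1646, v = 791.6·(+0.32838)/1.38930 + 254.1 = 441.2023
M1: Pc = R·M1+t = (+0.44470, +0.35745, +1.42555); u = 694.7·(+0.44470)/1.42555 + 305.1 = 521.8094, v = 791.6·(+0.35745)/1.42555 + 254.1 = 452.5922
M2: Pc = R·M2+t = (+0.48669, +0.17882, +1.34110); u = 694.7·(+0.48669)/1.34110 + 305.1 = 557.2089, v = 791.6·(+0.17882)/1.34110 + 254.1 = 359.6536
M3: Pc = R·M3+t = (+0.29010, +0.14975, +1.30485); u = 694.7·(+0.29010)/1.30485 + 305.1 = 459.5512, v = 791.6·(+0.14975)/1.30485 + 254.1 = 344.9451

c0=(429.16, 441.20) c1=(521.81, 452.59) c2=(557.21, 359.65) c3=(459.55, 344.95)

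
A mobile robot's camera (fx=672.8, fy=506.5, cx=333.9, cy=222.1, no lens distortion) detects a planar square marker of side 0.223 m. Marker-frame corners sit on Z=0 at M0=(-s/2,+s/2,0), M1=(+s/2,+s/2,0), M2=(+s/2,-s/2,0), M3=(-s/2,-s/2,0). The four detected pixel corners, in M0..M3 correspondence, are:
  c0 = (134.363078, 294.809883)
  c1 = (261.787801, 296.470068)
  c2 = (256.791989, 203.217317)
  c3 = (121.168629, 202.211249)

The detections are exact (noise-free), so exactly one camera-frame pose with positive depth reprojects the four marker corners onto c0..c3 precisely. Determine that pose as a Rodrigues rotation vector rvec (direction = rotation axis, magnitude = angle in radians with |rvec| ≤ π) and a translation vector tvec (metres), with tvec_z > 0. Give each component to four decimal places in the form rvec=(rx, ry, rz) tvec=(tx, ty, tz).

Intrinsics K: fx=672.8, fy=506.5, cx=333.9, cy=222.1
Marker side s = 0.223 m; corners in marker frame (Z=0):
  M0 = (-0.1115, +0.1115, 0)
  M1 = (+0.1115, +0.1115, 0)
  M2 = (+0.1115, -0.1115, 0)
  M3 = (-0.1115, -0.1115, 0)
Detected image corners:
  c0 = (134.363078, 294.809883) px
  c1 = (261.787801, 296.470068) px
  c2 = (256.791989, 203.217317) px
  c3 = (121.168629, 202.211249) px
Planar DLT: solve 8×8 A·h = b for H (H[2,2]=1):
  H  [+582.32416 +95.43216 +193.40974]
  H  [-2.84923 +486.96794 +250.63539]
  H  [-0.03561 +0.28199 +1.00000]
B = K⁻¹H; ‖b₁‖=0.883971, ‖b₂‖=0.883971; λ = 2/(‖b₁‖+‖b₂‖) = 1.131259, sign → tz>0 ⇒ λ=+1.131259
r₁ = λ·B[:,0] = (+0.99912,+0.01130,-0.04029); r₂ = λ·B[:,1] = (+0.00214,+0.94775,+0.31901)
r₃ = r₁×r₂ = (+0.04179,-0.31882,+0.94690); SVD([r₁ r₂ r₃]) → R = UVᵀ:
  R  [+0.99912 +0.00214 +0.04179]
  R  [+0.01130 +0.94775 -0.31882]
  R  [-0.04029 +0.31901 +0.94690]
t = (-0.23622, +0.06373, +1.13126) m
tr R = 2.893769; θ = arccos((tr R − 1)/2) = 0.327392 rad = 18.758°
axis k = ((R−Rᵀ)₃₂, (R−Rᵀ)₁₃, (R−Rᵀ)₂₁) / (2 sinθ) = (+0.991722, +0.127609, +0.014241)
rvec = θ·k = (+0.324682, +0.041778, +0.004662)

rvec=(0.3247, 0.0418, 0.0047) tvec=(-0.2362, 0.0637, 1.1313)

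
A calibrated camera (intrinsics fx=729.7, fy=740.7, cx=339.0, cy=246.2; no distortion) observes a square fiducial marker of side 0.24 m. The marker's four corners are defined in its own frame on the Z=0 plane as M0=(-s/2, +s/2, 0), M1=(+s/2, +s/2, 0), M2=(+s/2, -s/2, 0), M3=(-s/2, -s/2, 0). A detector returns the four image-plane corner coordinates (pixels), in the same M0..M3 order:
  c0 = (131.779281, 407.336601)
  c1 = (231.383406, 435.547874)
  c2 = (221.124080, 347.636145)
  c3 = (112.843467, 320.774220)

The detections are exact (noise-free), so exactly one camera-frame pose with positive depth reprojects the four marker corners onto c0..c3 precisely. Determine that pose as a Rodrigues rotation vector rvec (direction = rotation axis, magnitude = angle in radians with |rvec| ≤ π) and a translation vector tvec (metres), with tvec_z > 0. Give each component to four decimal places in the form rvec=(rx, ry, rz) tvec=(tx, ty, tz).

rvec=(0.5849, 0.3239, 0.0991) tvec=(-0.3383, 0.2683, 1.4912)

Intrinsics K: fx=729.7, fy=740.7, cx=339.0, cy=246.2
Marker side s = 0.24 m; corners in marker frame (Z=0):
  M0 = (-0.1200, +0.1200, 0)
  M1 = (+0.1200, +0.1200, 0)
  M2 = (+0.1200, -0.1200, 0)
  M3 = (-0.1200, -0.1200, 0)
Detected image corners:
  c0 = (131.779281, 407.336601) px
  c1 = (231.383406, 435.547874) px
  c2 = (221.124080, 347.636145) px
  c3 = (112.843467, 320.774220) px
Planar DLT: solve 8×8 A·h = b for H (H[2,2]=1):
  H  [+400.50854 +126.29803 +173.47259]
  H  [+45.97808 +504.51047 +379.47701]
  H  [-0.18232 +0.37341 +1.00000]
B = K⁻¹H; ‖b₁‖=0.670594, ‖b₂‖=0.670594; λ = 2/(‖b₁‖+‖b₂‖) = 1.491216, sign → tz>0 ⇒ λ=+1.491216
r₁ = λ·B[:,0] = (+0.94479,+0.18293,-0.27187); r₂ = λ·B[:,1] = (-0.00059,+0.83062,+0.55684)
r₃ = r₁×r₂ = (+0.32769,-0.52593,+0.78487); SVD([r₁ r₂ r₃]) → R = UVᵀ:
  R  [+0.94479 -0.00059 +0.32769]
  R  [+0.18293 +0.83062 -0.52593]
  R  [-0.27187 +0.55684 +0.78487]
t = (-0.33827, +0.26832, +1.49122) m
tr R = 2.560272; θ = arccos((tr R − 1)/2) = 0.675913 rad = 38.727°
axis k = ((R−Rᵀ)₃₂, (R−Rᵀ)₁₃, (R−Rᵀ)₂₁) / (2 sinθ) = (+0.865373, +0.479182, +0.146676)
rvec = θ·k = (+0.584917, +0.323886, +0.099140)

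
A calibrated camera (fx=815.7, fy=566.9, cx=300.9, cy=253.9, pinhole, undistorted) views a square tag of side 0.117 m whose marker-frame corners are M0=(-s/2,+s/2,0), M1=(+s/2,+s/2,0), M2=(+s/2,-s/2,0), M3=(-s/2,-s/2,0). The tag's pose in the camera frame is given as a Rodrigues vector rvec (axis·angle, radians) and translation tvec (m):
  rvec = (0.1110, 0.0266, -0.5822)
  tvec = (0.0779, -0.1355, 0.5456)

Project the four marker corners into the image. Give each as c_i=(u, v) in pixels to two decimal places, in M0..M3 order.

c0=(390.95, 197.71) c1=(537.48, 130.80) c2=(444.66, 25.67) c3=(296.20, 95.26)

Intrinsics K: fx=815.7, fy=566.9, cx=300.9, cy=253.9
Marker side s = 0.117 m; corners in marker frame (Z=0):
  M0 = (-0.0585, +0.0585, 0)
  M1 = (+0.0585, +0.0585, 0)
  M2 = (+0.0585, -0.0585, 0)
  M3 = (-0.0585, -0.0585, 0)
rvec = (0.1110, 0.0266, -0.5822), |rvec| = θ = 0.59328 rad = 33.993°
Rodrigues: sinθ=0.55909, 1−cosθ=0.17089; R = I + sinθ·[k]× + (1−cosθ)·[k]×²:
    [+0.83509 +0.55008 -0.00631]
    [-0.54721 +0.82945 -0.11212]
    [-0.05644 +0.09708 +0.99367]
t = (0.0779, -0.1355, 0.5456) m
M0: Pc = R·M0+t = (+0.06123, -0.05497, +0.55458); u = 815.7·(+0.06123)/0.55458 + 300.9 = 390.9545, v = 566.9·(-0.05497)/0.55458 + 253.9 = 197.7137
M1: Pc = R·M1+t = (+0.15893, -0.11899, +0.54798); u = 815.7·(+0.15893)/0.54798 + 300.9 = 537.4809, v = 566.9·(-0.11899)/0.54798 + 253.9 = 130.8024
M2: Pc = R·M2+t = (+0.09457, -0.21603, +0.53662); u = 815.7·(+0.09457)/0.53662 + 300.9 = 444.6586, v = 566.9·(-0.21603)/0.53662 + 253.9 = 25.6746
M3: Pc = R·M3+t = (-0.00313, -0.15201, +0.54322); u = 815.7·(-0.00313)/0.54322 + 300.9 = 296.1966, v = 566.9·(-0.15201)/0.54322 + 253.9 = 95.2630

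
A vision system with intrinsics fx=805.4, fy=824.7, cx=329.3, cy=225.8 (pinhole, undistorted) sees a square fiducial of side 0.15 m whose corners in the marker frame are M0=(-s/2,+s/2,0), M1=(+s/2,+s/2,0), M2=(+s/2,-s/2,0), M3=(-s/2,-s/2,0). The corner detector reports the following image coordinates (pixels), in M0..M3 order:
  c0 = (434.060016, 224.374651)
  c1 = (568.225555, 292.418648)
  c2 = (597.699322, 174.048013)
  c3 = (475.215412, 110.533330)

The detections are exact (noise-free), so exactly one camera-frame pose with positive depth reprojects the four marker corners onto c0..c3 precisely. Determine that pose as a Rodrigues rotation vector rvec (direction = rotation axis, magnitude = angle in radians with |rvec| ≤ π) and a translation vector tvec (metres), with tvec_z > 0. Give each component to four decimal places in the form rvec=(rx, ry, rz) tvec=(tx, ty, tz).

Intrinsics K: fx=805.4, fy=824.7, cx=329.3, cy=225.8
Marker side s = 0.15 m; corners in marker frame (Z=0):
  M0 = (-0.0750, +0.0750, 0)
  M1 = (+0.0750, +0.0750, 0)
  M2 = (+0.0750, -0.0750, 0)
  M3 = (-0.0750, -0.0750, 0)
Detected image corners:
  c0 = (434.060016, 224.374651) px
  c1 = (568.225555, 292.418648) px
  c2 = (597.699322, 174.048013) px
  c3 = (475.215412, 110.533330) px
Planar DLT: solve 8×8 A·h = b for H (H[2,2]=1):
  H  [+891.37599 -539.72240 +519.92604]
  H  [+452.38110 +656.53260 +197.96689]
  H  [+0.07246 -0.58694 +1.00000]
B = K⁻¹H; ‖b₁‖=1.202069, ‖b₂‖=1.202069; λ = 2/(‖b₁‖+‖b₂‖) = 0.831899, sign → tz>0 ⇒ λ=+0.831899
r₁ = λ·B[:,0] = (+0.89606,+0.43983,+0.06028); r₂ = λ·B[:,1] = (-0.35784,+0.79595,-0.48827)
r₃ = r₁×r₂ = (-0.26273,+0.41595,+0.87061); SVD([r₁ r₂ r₃]) → R = UVᵀ:
  R  [+0.89606 -0.35784 -0.26273]
  R  [+0.43983 +0.79595 +0.41595]
  R  [+0.06028 -0.48827 +0.87061]
t = (+0.19690, -0.02808, +0.83190) m
tr R = 2.562616; θ = arccos((tr R − 1)/2) = 0.674038 rad = 38.620°
axis k = ((R−Rᵀ)₃₂, (R−Rᵀ)₁₃, (R−Rᵀ)₂₁) / (2 sinθ) = (-0.724369, -0.258764, +0.639008)
rvec = θ·k = (-0.488252, -0.174417, +0.430715)

rvec=(-0.4883, -0.1744, 0.4307) tvec=(0.1969, -0.0281, 0.8319)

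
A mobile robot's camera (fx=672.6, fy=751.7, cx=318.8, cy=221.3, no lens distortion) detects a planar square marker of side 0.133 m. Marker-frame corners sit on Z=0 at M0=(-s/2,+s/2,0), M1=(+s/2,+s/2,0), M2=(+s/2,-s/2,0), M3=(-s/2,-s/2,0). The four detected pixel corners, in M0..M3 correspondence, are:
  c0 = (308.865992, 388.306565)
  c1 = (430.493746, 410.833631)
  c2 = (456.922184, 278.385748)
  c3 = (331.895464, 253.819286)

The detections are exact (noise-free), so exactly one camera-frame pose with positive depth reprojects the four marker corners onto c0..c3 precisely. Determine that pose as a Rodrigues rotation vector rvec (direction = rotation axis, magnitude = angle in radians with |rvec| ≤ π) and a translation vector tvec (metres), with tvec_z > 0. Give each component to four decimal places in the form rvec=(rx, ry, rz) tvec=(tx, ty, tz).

rvec=(0.1630, -0.0395, 0.1800) tvec=(0.0669, 0.1063, 0.7096)

Intrinsics K: fx=672.6, fy=751.7, cx=318.8, cy=221.3
Marker side s = 0.133 m; corners in marker frame (Z=0):
  M0 = (-0.0665, +0.0665, 0)
  M1 = (+0.0665, +0.0665, 0)
  M2 = (+0.0665, -0.0665, 0)
  M3 = (-0.0665, -0.0665, 0)
Detected image corners:
  c0 = (308.865992, 388.306565) px
  c1 = (430.493746, 410.833631) px
  c2 = (456.922184, 278.385748) px
  c3 = (331.895464, 253.819286) px
Planar DLT: solve 8×8 A·h = b for H (H[2,2]=1):
  H  [+955.98622 -101.03280 +382.17171]
  H  [+202.10996 +1077.49710 +333.88247]
  H  [+0.07565 +0.22239 +1.00000]
B = K⁻¹H; ‖b₁‖=1.409278, ‖b₂‖=1.409278; λ = 2/(‖b₁‖+‖b₂‖) = 0.709583, sign → tz>0 ⇒ λ=+0.709583
r₁ = λ·B[:,0] = (+0.98311,+0.17498,+0.05368); r₂ = λ·B[:,1] = (-0.18138,+0.97067,+0.15781)
r₃ = r₁×r₂ = (-0.02449,-0.16488,+0.98601); SVD([r₁ r₂ r₃]) → R = UVᵀ:
  R  [+0.98311 -0.18138 -0.02449]
  R  [+0.17498 +0.97067 -0.16488]
  R  [+0.05368 +0.15781 +0.98601]
t = (+0.06686, +0.10627, +0.70958) m
tr R = 2.939785; θ = arccos((tr R − 1)/2) = 0.246007 rad = 14.095°
axis k = ((R−Rᵀ)₃₂, (R−Rᵀ)₁₃, (R−Rᵀ)₂₁) / (2 sinθ) = (+0.662503, -0.160505, +0.731662)
rvec = θ·k = (+0.162980, -0.039485, +0.179994)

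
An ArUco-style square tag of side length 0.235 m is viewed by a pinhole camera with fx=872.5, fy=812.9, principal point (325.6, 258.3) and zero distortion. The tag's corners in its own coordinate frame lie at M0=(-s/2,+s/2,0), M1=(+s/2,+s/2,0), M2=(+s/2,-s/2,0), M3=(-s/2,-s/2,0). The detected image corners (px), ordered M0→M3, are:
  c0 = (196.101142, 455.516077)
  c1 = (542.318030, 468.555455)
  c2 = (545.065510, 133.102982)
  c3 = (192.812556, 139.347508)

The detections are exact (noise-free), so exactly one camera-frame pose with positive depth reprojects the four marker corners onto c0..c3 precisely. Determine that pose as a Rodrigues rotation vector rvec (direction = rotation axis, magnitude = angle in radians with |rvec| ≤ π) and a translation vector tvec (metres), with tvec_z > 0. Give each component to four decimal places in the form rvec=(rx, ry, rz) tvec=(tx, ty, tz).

Intrinsics K: fx=872.5, fy=812.9, cx=325.6, cy=258.3
Marker side s = 0.235 m; corners in marker frame (Z=0):
  M0 = (-0.1175, +0.1175, 0)
  M1 = (+0.1175, +0.1175, 0)
  M2 = (+0.1175, -0.1175, 0)
  M3 = (-0.1175, -0.1175, 0)
Detected image corners:
  c0 = (196.101142, 455.516077) px
  c1 = (542.318030, 468.555455) px
  c2 = (545.065510, 133.102982) px
  c3 = (192.812556, 139.347508) px
Planar DLT: solve 8×8 A·h = b for H (H[2,2]=1):
  H  [+1392.75531 +28.74927 +363.89212]
  H  [-60.75687 +1407.26869 +300.49163]
  H  [-0.25263 +0.07374 +1.00000]
B = K⁻¹H; ‖b₁‖=1.709339, ‖b₂‖=1.709339; λ = 2/(‖b₁‖+‖b₂‖) = 0.585022, sign → tz>0 ⇒ λ=+0.585022
r₁ = λ·B[:,0] = (+0.98901,+0.00324,-0.14779); r₂ = λ·B[:,1] = (+0.00318,+0.99906,+0.04314)
r₃ = r₁×r₂ = (+0.14780,-0.04314,+0.98808); SVD([r₁ r₂ r₃]) → R = UVᵀ:
  R  [+0.98901 +0.00318 +0.14780]
  R  [+0.00324 +0.99906 -0.04314]
  R  [-0.14779 +0.04314 +0.98808]
t = (+0.02568, +0.03036, +0.58502) m
tr R = 2.976153; θ = arccos((tr R − 1)/2) = 0.154577 rad = 8.857°
axis k = ((R−Rᵀ)₃₂, (R−Rᵀ)₁₃, (R−Rᵀ)₂₁) / (2 sinθ) = (+0.280194, +0.959944, +0.000194)
rvec = θ·k = (+0.043311, +0.148385, +0.000030)

rvec=(0.0433, 0.1484, 0.0000) tvec=(0.0257, 0.0304, 0.5850)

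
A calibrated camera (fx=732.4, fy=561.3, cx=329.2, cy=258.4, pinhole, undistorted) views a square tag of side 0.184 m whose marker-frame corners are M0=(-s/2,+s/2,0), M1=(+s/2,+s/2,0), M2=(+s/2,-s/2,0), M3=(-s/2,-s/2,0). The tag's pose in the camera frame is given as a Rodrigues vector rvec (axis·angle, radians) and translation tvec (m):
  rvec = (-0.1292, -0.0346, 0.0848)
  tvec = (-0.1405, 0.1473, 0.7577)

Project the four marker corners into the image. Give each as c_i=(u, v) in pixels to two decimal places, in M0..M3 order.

Intrinsics K: fx=732.4, fy=561.3, cx=329.2, cy=258.4
Marker side s = 0.184 m; corners in marker frame (Z=0):
  M0 = (-0.0920, +0.0920, 0)
  M1 = (+0.0920, +0.0920, 0)
  M2 = (+0.0920, -0.0920, 0)
  M3 = (-0.0920, -0.0920, 0)
rvec = (-0.1292, -0.0346, 0.0848), |rvec| = θ = 0.15837 rad = 9.074°
Rodrigues: sinθ=0.15771, 1−cosθ=0.01251; R = I + sinθ·[k]× + (1−cosθ)·[k]×²:
    [+0.99581 -0.08222 -0.03992]
    [+0.08668 +0.98808 +0.12720]
    [+0.02899 -0.13012 +0.99107]
t = (-0.1405, 0.1473, 0.7577) m
M0: Pc = R·M0+t = (-0.23968, +0.23023, +0.74306); u = 732.4·(-0.23968)/0.74306 + 329.2 = 92.9602, v = 561.3·(+0.23023)/0.74306 + 258.4 = 432.3126
M1: Pc = R·M1+t = (-0.05645, +0.24618, +0.74840); u = 732.4·(-0.05645)/0.74840 + 329.2 = 273.9576, v = 561.3·(+0.24618)/0.74840 + 258.4 = 443.0345
M2: Pc = R·M2+t = (-0.04132, +0.06437, +0.77234); u = 732.4·(-0.04132)/0.77234 + 329.2 = 290.0155, v = 561.3·(+0.06437)/0.77234 + 258.4 = 305.1816
M3: Pc = R·M3+t = (-0.22455, +0.04842, +0.76700); u = 732.4·(-0.22455)/0.76700 + 329.2 = 114.7798, v = 561.3·(+0.04842)/0.76700 + 258.4 = 293.8357

c0=(92.96, 432.31) c1=(273.96, 443.03) c2=(290.02, 305.18) c3=(114.78, 293.84)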